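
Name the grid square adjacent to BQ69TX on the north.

Latitude subsquare x = 23; +1 → 24, wraps to 0 = a, carry into square.
Latitude square 9; +1 → 10, wraps to 0, carry into field.
Latitude field Q = 16; +1 → 17 = R.
The longitude characters are unchanged.

BR60ta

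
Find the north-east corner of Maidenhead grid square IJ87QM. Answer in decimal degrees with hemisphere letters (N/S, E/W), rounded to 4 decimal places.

7.5417° N, 2.5833° W

Field I=8, J=9: +8·20° lon, +9·10° lat → SW at lon -20°, lat 0°.
Square 8, 7: +8·2° lon, +7·1° lat → SW at lon -4°, lat 7°.
Subsquare q=16, m=12: +16·0.0833333° lon, +12·0.0416667° lat → SW at lon -2.66667°, lat 7.5°.
Cell spans 0.0833333° lon × 0.0416667° lat. NE corner is SW corner plus one full cell.
latitude 7.5417° N, longitude 2.5833° W.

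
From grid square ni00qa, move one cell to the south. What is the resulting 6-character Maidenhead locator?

Latitude subsquare a = 0; −1 → -1, wraps to 23 = x, carry into square.
Latitude square 0; −1 → -1, wraps to 9, carry into field.
Latitude field I = 8; −1 → 7 = H.
The longitude characters are unchanged.

NH09qx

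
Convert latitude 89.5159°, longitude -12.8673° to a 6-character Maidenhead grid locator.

IR39nm

Offset from 180°W / 90°S: lon 167.1327°, lat 179.5159°.
Field (20°×10°, letters A–R): lon ⌊167.1327/20⌋ = 8 → I; lat ⌊179.5159/10⌋ = 17 → R.
Square (2°×1°, digits 0–9): lon ⌊7.1327/2⌋ = 3; lat ⌊9.5159/1⌋ = 9.
Subsquare (5′×2.5′, letters a–x): lon ⌊1.1327/0.0833333⌋ = 13 → n; lat ⌊0.5159/0.0416667⌋ = 12 → m.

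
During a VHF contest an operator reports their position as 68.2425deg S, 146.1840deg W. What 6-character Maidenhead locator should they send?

Add 180° to longitude and 90° to latitude: 33.8160, 21.7575.
Field: 33.8160/20 → 1 → B, 21.7575/10 → 2 → C; chars BC.
Square: 13.8160/2 → 6, 1.7575/1 → 1; chars 61.
Subsquare: 1.8160/0.0833333 → 21 → v, 0.7575/0.0416667 → 18 → s; chars vs.

BC61vs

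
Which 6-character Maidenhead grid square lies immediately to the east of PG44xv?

Longitude subsquare x = 23; +1 → 24, wraps to 0 = a, carry into square.
Longitude square 4; +1 → 5.
The latitude characters are unchanged.

PG54av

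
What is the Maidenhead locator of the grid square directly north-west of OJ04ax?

NJ95xa

Longitude subsquare a = 0; −1 → -1, wraps to 23 = x, carry into square.
Longitude square 0; −1 → -1, wraps to 9, carry into field.
Longitude field O = 14; −1 → 13 = N.
Latitude subsquare x = 23; +1 → 24, wraps to 0 = a, carry into square.
Latitude square 4; +1 → 5.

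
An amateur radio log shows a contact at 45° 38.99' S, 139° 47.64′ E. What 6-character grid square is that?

PE94vi

Shift to the Maidenhead origin (180°W, 90°S): lon 319.7940, lat 44.3502.
Field (20°×10°, letters A–R): 319.7940/20 → 15 → P, 44.3502/10 → 4 → E; chars PE.
Square (2°×1°, digits 0–9): 19.7940/2 → 9, 4.3502/1 → 4; chars 94.
Subsquare (5′×2.5′, letters a–x): 1.7940/0.0833333 → 21 → v, 0.3502/0.0416667 → 8 → i; chars vi.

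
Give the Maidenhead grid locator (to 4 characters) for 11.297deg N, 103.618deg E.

Offset from 180°W / 90°S: lon 283.62°, lat 101.30°.
Field (20°×10°, letters A–R): lon ⌊283.62/20⌋ = 14 → O; lat ⌊101.30/10⌋ = 10 → K.
Square (2°×1°, digits 0–9): lon ⌊3.62/2⌋ = 1; lat ⌊1.30/1⌋ = 1.

OK11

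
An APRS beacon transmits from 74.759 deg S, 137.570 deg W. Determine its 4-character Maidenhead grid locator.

CB15

Shift to the Maidenhead origin (180°W, 90°S): lon 42.43, lat 15.24.
Field (20°×10°, letters A–R): 42.43/20 → 2 → C, 15.24/10 → 1 → B; chars CB.
Square (2°×1°, digits 0–9): 2.43/2 → 1, 5.24/1 → 5; chars 15.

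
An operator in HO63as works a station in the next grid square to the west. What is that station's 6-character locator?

HO53xs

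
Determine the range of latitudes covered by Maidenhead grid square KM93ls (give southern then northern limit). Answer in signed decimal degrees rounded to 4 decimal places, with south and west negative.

Field K=10, M=12: +10·20° lon, +12·10° lat → SW at lon 20°, lat 30°.
Square 9, 3: +9·2° lon, +3·1° lat → SW at lon 38°, lat 33°.
Subsquare l=11, s=18: +11·0.0833333° lon, +18·0.0416667° lat → SW at lon 38.9167°, lat 33.75°.
Cell spans 0.0833333° lon × 0.0416667° lat.
south 33.7500, north 33.7917.

33.7500, 33.7917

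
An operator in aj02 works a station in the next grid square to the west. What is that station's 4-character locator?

RJ92

Longitude square 0; −1 → -1, wraps to 9, carry into field.
Longitude field A = 0; −1 → -1, wraps to 17 = R, wrapping around the antimeridian.
The latitude characters are unchanged.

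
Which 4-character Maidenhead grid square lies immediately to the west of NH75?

NH65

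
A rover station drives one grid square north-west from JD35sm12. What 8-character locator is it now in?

JD35sm03

Longitude extended square 1; −1 → 0.
Latitude extended square 2; +1 → 3.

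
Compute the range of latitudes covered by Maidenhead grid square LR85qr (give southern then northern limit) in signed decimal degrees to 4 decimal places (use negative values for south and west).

85.7083, 85.7500

Field L=11, R=17: +11·20° lon, +17·10° lat → SW at lon 40°, lat 80°.
Square 8, 5: +8·2° lon, +5·1° lat → SW at lon 56°, lat 85°.
Subsquare q=16, r=17: +16·0.0833333° lon, +17·0.0416667° lat → SW at lon 57.3333°, lat 85.7083°.
Cell spans 0.0833333° lon × 0.0416667° lat.
south 85.7083, north 85.7500.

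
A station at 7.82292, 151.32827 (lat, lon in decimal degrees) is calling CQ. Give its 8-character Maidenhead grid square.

QJ57pt97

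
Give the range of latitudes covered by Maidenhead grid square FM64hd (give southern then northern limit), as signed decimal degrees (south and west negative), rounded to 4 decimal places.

34.1250, 34.1667

Field F=5, M=12: +5·20° lon, +12·10° lat → SW at lon -80°, lat 30°.
Square 6, 4: +6·2° lon, +4·1° lat → SW at lon -68°, lat 34°.
Subsquare h=7, d=3: +7·0.0833333° lon, +3·0.0416667° lat → SW at lon -67.4167°, lat 34.125°.
Cell spans 0.0833333° lon × 0.0416667° lat.
south 34.1250, north 34.1667.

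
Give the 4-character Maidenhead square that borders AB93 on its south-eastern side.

BB02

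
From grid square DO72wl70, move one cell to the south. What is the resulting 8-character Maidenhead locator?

Latitude extended square 0; −1 → -1, wraps to 9, carry into subsquare.
Latitude subsquare l = 11; −1 → 10 = k.
The longitude characters are unchanged.

DO72wk79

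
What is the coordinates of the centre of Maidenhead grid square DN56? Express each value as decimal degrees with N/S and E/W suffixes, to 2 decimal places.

Field D=3, N=13: +3·20° lon, +13·10° lat → SW at lon -120°, lat 40°.
Square 5, 6: +5·2° lon, +6·1° lat → SW at lon -110°, lat 46°.
Cell spans 2° lon × 1° lat. Centre is SW corner plus half of each.
latitude 46.50° N, longitude 109.00° W.

46.50° N, 109.00° W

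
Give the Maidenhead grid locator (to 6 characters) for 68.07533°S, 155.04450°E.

QC71mw

Shift to the Maidenhead origin (180°W, 90°S): lon 335.0445, lat 21.9247.
Field: 335.0445/20 → 16 → Q, 21.9247/10 → 2 → C; chars QC.
Square: 15.0445/2 → 7, 1.9247/1 → 1; chars 71.
Subsquare: 1.0445/0.0833333 → 12 → m, 0.9247/0.0416667 → 22 → w; chars mw.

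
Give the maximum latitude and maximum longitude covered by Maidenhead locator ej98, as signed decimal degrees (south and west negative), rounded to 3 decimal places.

Field E=4, J=9: +4·20° lon, +9·10° lat → SW at lon -100°, lat 0°.
Square 9, 8: +9·2° lon, +8·1° lat → SW at lon -82°, lat 8°.
Cell spans 2° lon × 1° lat. NE corner is SW corner plus one full cell.
latitude 9.000, longitude -80.000.

9.000, -80.000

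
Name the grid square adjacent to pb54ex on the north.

PB55ea

Latitude subsquare x = 23; +1 → 24, wraps to 0 = a, carry into square.
Latitude square 4; +1 → 5.
The longitude characters are unchanged.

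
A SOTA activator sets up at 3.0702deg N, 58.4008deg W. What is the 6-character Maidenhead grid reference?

GJ03tb

Shift to the Maidenhead origin (180°W, 90°S): lon 121.5992, lat 93.0702.
Field: 121.5992/20 → 6 → G, 93.0702/10 → 9 → J; chars GJ.
Square: 1.5992/2 → 0, 3.0702/1 → 3; chars 03.
Subsquare: 1.5992/0.0833333 → 19 → t, 0.0702/0.0416667 → 1 → b; chars tb.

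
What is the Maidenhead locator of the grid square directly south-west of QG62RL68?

QG62rl57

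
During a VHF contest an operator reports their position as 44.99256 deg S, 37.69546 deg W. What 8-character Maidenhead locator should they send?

HE15da61

Add 180° to longitude and 90° to latitude: 142.30454, 45.00744.
Field: 142.30454/20 → 7 → H, 45.00744/10 → 4 → E; chars HE.
Square: 2.30454/2 → 1, 5.00744/1 → 5; chars 15.
Subsquare: 0.30454/0.0833333 → 3 → d, 0.00744/0.0416667 → 0 → a; chars da.
Extended square: 0.05454/0.00833333 → 6, 0.00744/0.00416667 → 1; chars 61.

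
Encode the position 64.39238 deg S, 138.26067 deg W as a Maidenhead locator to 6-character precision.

Add 180° to longitude and 90° to latitude: 41.7393, 25.6076.
Field (20°×10°, letters A–R): lon ⌊41.7393/20⌋ = 2 → C; lat ⌊25.6076/10⌋ = 2 → C.
Square (2°×1°, digits 0–9): lon ⌊1.7393/2⌋ = 0; lat ⌊5.6076/1⌋ = 5.
Subsquare (5′×2.5′, letters a–x): lon ⌊1.7393/0.0833333⌋ = 20 → u; lat ⌊0.6076/0.0416667⌋ = 14 → o.

CC05uo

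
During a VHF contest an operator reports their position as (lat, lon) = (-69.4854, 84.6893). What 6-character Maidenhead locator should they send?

NC20im

Offset from 180°W / 90°S: lon 264.6893°, lat 20.5146°.
Field: lon ⌊264.6893/20⌋ = 13 → N; lat ⌊20.5146/10⌋ = 2 → C.
Square: lon ⌊4.6893/2⌋ = 2; lat ⌊0.5146/1⌋ = 0.
Subsquare: lon ⌊0.6893/0.0833333⌋ = 8 → i; lat ⌊0.5146/0.0416667⌋ = 12 → m.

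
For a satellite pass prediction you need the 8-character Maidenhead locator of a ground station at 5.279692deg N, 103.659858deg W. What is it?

DJ85eg07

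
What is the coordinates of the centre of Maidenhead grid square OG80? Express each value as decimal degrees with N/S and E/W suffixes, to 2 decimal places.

29.50° S, 117.00° E

Field O=14, G=6: +14·20° lon, +6·10° lat → SW at lon 100°, lat -30°.
Square 8, 0: +8·2° lon, +0·1° lat → SW at lon 116°, lat -30°.
Cell spans 2° lon × 1° lat. Centre is SW corner plus half of each.
latitude 29.50° S, longitude 117.00° E.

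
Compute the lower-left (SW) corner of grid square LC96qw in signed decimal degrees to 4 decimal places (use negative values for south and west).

-63.0833, 59.3333

Field L=11, C=2: +11·20° lon, +2·10° lat → SW at lon 40°, lat -70°.
Square 9, 6: +9·2° lon, +6·1° lat → SW at lon 58°, lat -64°.
Subsquare q=16, w=22: +16·0.0833333° lon, +22·0.0416667° lat → SW at lon 59.3333°, lat -63.0833°.
latitude -63.0833, longitude 59.3333.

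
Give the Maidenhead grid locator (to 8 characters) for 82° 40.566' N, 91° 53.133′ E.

NR52wq62

Shift to the Maidenhead origin (180°W, 90°S): lon 271.88555, lat 172.67610.
Field (20°×10°, letters A–R): lon ⌊271.88555/20⌋ = 13 → N; lat ⌊172.67610/10⌋ = 17 → R.
Square (2°×1°, digits 0–9): lon ⌊11.88555/2⌋ = 5; lat ⌊2.67610/1⌋ = 2.
Subsquare (5′×2.5′, letters a–x): lon ⌊1.88555/0.0833333⌋ = 22 → w; lat ⌊0.67610/0.0416667⌋ = 16 → q.
Extended square (30″×15″, digits 0–9): lon ⌊0.05222/0.00833333⌋ = 6; lat ⌊0.00943/0.00416667⌋ = 2.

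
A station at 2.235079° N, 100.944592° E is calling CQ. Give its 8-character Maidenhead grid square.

OJ02lf36

Add 180° to longitude and 90° to latitude: 280.94459, 92.23508.
Field: 280.94459/20 → 14 → O, 92.23508/10 → 9 → J; chars OJ.
Square: 0.94459/2 → 0, 2.23508/1 → 2; chars 02.
Subsquare: 0.94459/0.0833333 → 11 → l, 0.23508/0.0416667 → 5 → f; chars lf.
Extended square: 0.02793/0.00833333 → 3, 0.02675/0.00416667 → 6; chars 36.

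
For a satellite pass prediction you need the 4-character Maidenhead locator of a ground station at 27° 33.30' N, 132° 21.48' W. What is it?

Shift to the Maidenhead origin (180°W, 90°S): lon 47.64, lat 117.56.
Field: 47.64/20 → 2 → C, 117.56/10 → 11 → L; chars CL.
Square: 7.64/2 → 3, 7.56/1 → 7; chars 37.

CL37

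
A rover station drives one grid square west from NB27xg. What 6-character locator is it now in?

NB27wg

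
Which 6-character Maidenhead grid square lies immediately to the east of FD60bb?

Longitude subsquare b = 1; +1 → 2 = c.
The latitude characters are unchanged.

FD60cb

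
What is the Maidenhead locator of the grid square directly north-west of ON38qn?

Longitude subsquare q = 16; −1 → 15 = p.
Latitude subsquare n = 13; +1 → 14 = o.

ON38po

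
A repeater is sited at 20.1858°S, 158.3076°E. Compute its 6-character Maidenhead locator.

Add 180° to longitude and 90° to latitude: 338.3076, 69.8142.
Field: lon ⌊338.3076/20⌋ = 16 → Q; lat ⌊69.8142/10⌋ = 6 → G.
Square: lon ⌊18.3076/2⌋ = 9; lat ⌊9.8142/1⌋ = 9.
Subsquare: lon ⌊0.3076/0.0833333⌋ = 3 → d; lat ⌊0.8142/0.0416667⌋ = 19 → t.

QG99dt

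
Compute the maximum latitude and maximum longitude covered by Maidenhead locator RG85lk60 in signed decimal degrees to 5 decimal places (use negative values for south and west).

Field R=17, G=6: +17·20° lon, +6·10° lat → SW at lon 160°, lat -30°.
Square 8, 5: +8·2° lon, +5·1° lat → SW at lon 176°, lat -25°.
Subsquare l=11, k=10: +11·0.0833333° lon, +10·0.0416667° lat → SW at lon 176.917°, lat -24.5833°.
Extended square 6, 0: +6·0.00833333° lon, +0·0.00416667° lat → SW at lon 176.967°, lat -24.5833°.
Cell spans 0.00833333° lon × 0.00416667° lat. NE corner is SW corner plus one full cell.
latitude -24.57917, longitude 176.97500.

-24.57917, 176.97500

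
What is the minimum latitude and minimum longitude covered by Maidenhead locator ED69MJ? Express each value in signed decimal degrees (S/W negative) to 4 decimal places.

-50.6250, -87.0000

Field E=4, D=3: +4·20° lon, +3·10° lat → SW at lon -100°, lat -60°.
Square 6, 9: +6·2° lon, +9·1° lat → SW at lon -88°, lat -51°.
Subsquare m=12, j=9: +12·0.0833333° lon, +9·0.0416667° lat → SW at lon -87°, lat -50.625°.
latitude -50.6250, longitude -87.0000.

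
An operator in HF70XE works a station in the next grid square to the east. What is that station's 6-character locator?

Longitude subsquare x = 23; +1 → 24, wraps to 0 = a, carry into square.
Longitude square 7; +1 → 8.
The latitude characters are unchanged.

HF80ae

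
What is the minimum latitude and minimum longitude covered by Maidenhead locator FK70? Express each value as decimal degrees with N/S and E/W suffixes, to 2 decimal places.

10.00° N, 66.00° W

Field F=5, K=10: +5·20° lon, +10·10° lat → SW at lon -80°, lat 10°.
Square 7, 0: +7·2° lon, +0·1° lat → SW at lon -66°, lat 10°.
latitude 10.00° N, longitude 66.00° W.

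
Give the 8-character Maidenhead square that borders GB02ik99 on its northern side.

Latitude extended square 9; +1 → 10, wraps to 0, carry into subsquare.
Latitude subsquare k = 10; +1 → 11 = l.
The longitude characters are unchanged.

GB02il90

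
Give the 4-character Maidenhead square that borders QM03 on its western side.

Longitude square 0; −1 → -1, wraps to 9, carry into field.
Longitude field Q = 16; −1 → 15 = P.
The latitude characters are unchanged.

PM93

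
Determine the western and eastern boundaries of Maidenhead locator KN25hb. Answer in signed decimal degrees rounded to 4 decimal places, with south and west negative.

Field K=10, N=13: +10·20° lon, +13·10° lat → SW at lon 20°, lat 40°.
Square 2, 5: +2·2° lon, +5·1° lat → SW at lon 24°, lat 45°.
Subsquare h=7, b=1: +7·0.0833333° lon, +1·0.0416667° lat → SW at lon 24.5833°, lat 45.0417°.
Cell spans 0.0833333° lon × 0.0416667° lat.
west 24.5833, east 24.6667.

24.5833, 24.6667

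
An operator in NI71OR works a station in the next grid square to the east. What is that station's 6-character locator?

NI71pr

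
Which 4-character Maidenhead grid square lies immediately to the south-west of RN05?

QN94

Longitude square 0; −1 → -1, wraps to 9, carry into field.
Longitude field R = 17; −1 → 16 = Q.
Latitude square 5; −1 → 4.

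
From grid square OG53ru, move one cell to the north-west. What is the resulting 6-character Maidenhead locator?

Longitude subsquare r = 17; −1 → 16 = q.
Latitude subsquare u = 20; +1 → 21 = v.

OG53qv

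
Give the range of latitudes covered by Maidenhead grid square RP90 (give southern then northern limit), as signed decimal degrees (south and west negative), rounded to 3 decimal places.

60.000, 61.000

Field R=17, P=15: +17·20° lon, +15·10° lat → SW at lon 160°, lat 60°.
Square 9, 0: +9·2° lon, +0·1° lat → SW at lon 178°, lat 60°.
Cell spans 2° lon × 1° lat.
south 60.000, north 61.000.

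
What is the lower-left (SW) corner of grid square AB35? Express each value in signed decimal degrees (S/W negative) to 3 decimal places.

Field A=0, B=1: +0·20° lon, +1·10° lat → SW at lon -180°, lat -80°.
Square 3, 5: +3·2° lon, +5·1° lat → SW at lon -174°, lat -75°.
latitude -75.000, longitude -174.000.

-75.000, -174.000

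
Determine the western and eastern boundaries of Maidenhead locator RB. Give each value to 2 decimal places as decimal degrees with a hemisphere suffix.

160.00° E, 180.00° E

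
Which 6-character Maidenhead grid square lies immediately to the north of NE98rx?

Latitude subsquare x = 23; +1 → 24, wraps to 0 = a, carry into square.
Latitude square 8; +1 → 9.
The longitude characters are unchanged.

NE99ra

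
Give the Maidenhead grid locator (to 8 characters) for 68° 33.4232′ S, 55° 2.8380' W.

GC21lk46

Offset from 180°W / 90°S: lon 124.95270°, lat 21.44295°.
Field: 124.95270/20 → 6 → G, 21.44295/10 → 2 → C; chars GC.
Square: 4.95270/2 → 2, 1.44295/1 → 1; chars 21.
Subsquare: 0.95270/0.0833333 → 11 → l, 0.44295/0.0416667 → 10 → k; chars lk.
Extended square: 0.03603/0.00833333 → 4, 0.02628/0.00416667 → 6; chars 46.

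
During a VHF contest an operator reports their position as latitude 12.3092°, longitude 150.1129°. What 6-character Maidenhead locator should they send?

QK52bh

Add 180° to longitude and 90° to latitude: 330.1129, 102.3092.
Field: lon ⌊330.1129/20⌋ = 16 → Q; lat ⌊102.3092/10⌋ = 10 → K.
Square: lon ⌊10.1129/2⌋ = 5; lat ⌊2.3092/1⌋ = 2.
Subsquare: lon ⌊0.1129/0.0833333⌋ = 1 → b; lat ⌊0.3092/0.0416667⌋ = 7 → h.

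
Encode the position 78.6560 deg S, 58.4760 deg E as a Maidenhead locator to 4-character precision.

LB91

Shift to the Maidenhead origin (180°W, 90°S): lon 238.48, lat 11.34.
Field (20°×10°, letters A–R): 238.48/20 → 11 → L, 11.34/10 → 1 → B; chars LB.
Square (2°×1°, digits 0–9): 18.48/2 → 9, 1.34/1 → 1; chars 91.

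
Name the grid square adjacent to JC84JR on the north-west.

JC84is

Longitude subsquare j = 9; −1 → 8 = i.
Latitude subsquare r = 17; +1 → 18 = s.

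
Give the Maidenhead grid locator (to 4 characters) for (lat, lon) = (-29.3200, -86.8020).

EG60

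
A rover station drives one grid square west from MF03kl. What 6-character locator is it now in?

MF03jl

Longitude subsquare k = 10; −1 → 9 = j.
The latitude characters are unchanged.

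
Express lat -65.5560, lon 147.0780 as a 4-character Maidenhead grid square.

Shift to the Maidenhead origin (180°W, 90°S): lon 327.08, lat 24.44.
Field: 327.08/20 → 16 → Q, 24.44/10 → 2 → C; chars QC.
Square: 7.08/2 → 3, 4.44/1 → 4; chars 34.

QC34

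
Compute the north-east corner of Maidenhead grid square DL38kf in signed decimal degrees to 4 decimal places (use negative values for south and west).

Field D=3, L=11: +3·20° lon, +11·10° lat → SW at lon -120°, lat 20°.
Square 3, 8: +3·2° lon, +8·1° lat → SW at lon -114°, lat 28°.
Subsquare k=10, f=5: +10·0.0833333° lon, +5·0.0416667° lat → SW at lon -113.167°, lat 28.2083°.
Cell spans 0.0833333° lon × 0.0416667° lat. NE corner is SW corner plus one full cell.
latitude 28.2500, longitude -113.0833.

28.2500, -113.0833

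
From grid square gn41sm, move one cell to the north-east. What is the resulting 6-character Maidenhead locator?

GN41tn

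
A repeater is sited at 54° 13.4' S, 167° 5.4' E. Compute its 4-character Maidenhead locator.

Offset from 180°W / 90°S: lon 347.09°, lat 35.78°.
Field: lon ⌊347.09/20⌋ = 17 → R; lat ⌊35.78/10⌋ = 3 → D.
Square: lon ⌊7.09/2⌋ = 3; lat ⌊5.78/1⌋ = 5.

RD35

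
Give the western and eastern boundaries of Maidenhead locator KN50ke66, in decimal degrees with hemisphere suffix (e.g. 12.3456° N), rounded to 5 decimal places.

Field K=10, N=13: +10·20° lon, +13·10° lat → SW at lon 20°, lat 40°.
Square 5, 0: +5·2° lon, +0·1° lat → SW at lon 30°, lat 40°.
Subsquare k=10, e=4: +10·0.0833333° lon, +4·0.0416667° lat → SW at lon 30.8333°, lat 40.1667°.
Extended square 6, 6: +6·0.00833333° lon, +6·0.00416667° lat → SW at lon 30.8833°, lat 40.1917°.
Cell spans 0.00833333° lon × 0.00416667° lat.
west 30.88333° E, east 30.89167° E.

30.88333° E, 30.89167° E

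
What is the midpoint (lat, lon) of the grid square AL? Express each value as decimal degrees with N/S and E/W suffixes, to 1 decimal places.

25.0° N, 170.0° W

Field A=0, L=11: +0·20° lon, +11·10° lat → SW at lon -180°, lat 20°.
Cell spans 20° lon × 10° lat. Centre is SW corner plus half of each.
latitude 25.0° N, longitude 170.0° W.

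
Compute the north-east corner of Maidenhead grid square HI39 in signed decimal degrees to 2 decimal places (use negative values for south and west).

Field H=7, I=8: +7·20° lon, +8·10° lat → SW at lon -40°, lat -10°.
Square 3, 9: +3·2° lon, +9·1° lat → SW at lon -34°, lat -1°.
Cell spans 2° lon × 1° lat. NE corner is SW corner plus one full cell.
latitude 0.00, longitude -32.00.

0.00, -32.00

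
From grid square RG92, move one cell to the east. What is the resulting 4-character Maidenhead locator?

AG02

Longitude square 9; +1 → 10, wraps to 0, carry into field.
Longitude field R = 17; +1 → 18, wraps to 0 = A, wrapping around the antimeridian.
The latitude characters are unchanged.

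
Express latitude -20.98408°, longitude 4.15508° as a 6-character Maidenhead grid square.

JG29ba

Add 180° to longitude and 90° to latitude: 184.1551, 69.0159.
Field: 184.1551/20 → 9 → J, 69.0159/10 → 6 → G; chars JG.
Square: 4.1551/2 → 2, 9.0159/1 → 9; chars 29.
Subsquare: 0.1551/0.0833333 → 1 → b, 0.0159/0.0416667 → 0 → a; chars ba.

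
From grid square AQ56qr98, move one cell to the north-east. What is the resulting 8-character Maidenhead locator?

AQ56rr09

Longitude extended square 9; +1 → 10, wraps to 0, carry into subsquare.
Longitude subsquare q = 16; +1 → 17 = r.
Latitude extended square 8; +1 → 9.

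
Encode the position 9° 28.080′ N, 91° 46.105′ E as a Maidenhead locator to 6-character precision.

NJ59vl

Offset from 180°W / 90°S: lon 271.7684°, lat 99.4680°.
Field: lon ⌊271.7684/20⌋ = 13 → N; lat ⌊99.4680/10⌋ = 9 → J.
Square: lon ⌊11.7684/2⌋ = 5; lat ⌊9.4680/1⌋ = 9.
Subsquare: lon ⌊1.7684/0.0833333⌋ = 21 → v; lat ⌊0.4680/0.0416667⌋ = 11 → l.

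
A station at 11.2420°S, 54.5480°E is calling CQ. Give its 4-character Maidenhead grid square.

Offset from 180°W / 90°S: lon 234.55°, lat 78.76°.
Field: 234.55/20 → 11 → L, 78.76/10 → 7 → H; chars LH.
Square: 14.55/2 → 7, 8.76/1 → 8; chars 78.

LH78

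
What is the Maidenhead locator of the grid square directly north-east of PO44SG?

Longitude subsquare s = 18; +1 → 19 = t.
Latitude subsquare g = 6; +1 → 7 = h.

PO44th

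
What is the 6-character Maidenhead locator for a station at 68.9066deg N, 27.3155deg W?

Offset from 180°W / 90°S: lon 152.6845°, lat 158.9066°.
Field: 152.6845/20 → 7 → H, 158.9066/10 → 15 → P; chars HP.
Square: 12.6845/2 → 6, 8.9066/1 → 8; chars 68.
Subsquare: 0.6845/0.0833333 → 8 → i, 0.9066/0.0416667 → 21 → v; chars iv.

HP68iv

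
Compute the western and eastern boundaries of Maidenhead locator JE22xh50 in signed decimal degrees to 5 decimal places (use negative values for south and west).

Field J=9, E=4: +9·20° lon, +4·10° lat → SW at lon 0°, lat -50°.
Square 2, 2: +2·2° lon, +2·1° lat → SW at lon 4°, lat -48°.
Subsquare x=23, h=7: +23·0.0833333° lon, +7·0.0416667° lat → SW at lon 5.91667°, lat -47.7083°.
Extended square 5, 0: +5·0.00833333° lon, +0·0.00416667° lat → SW at lon 5.95833°, lat -47.7083°.
Cell spans 0.00833333° lon × 0.00416667° lat.
west 5.95833, east 5.96667.

5.95833, 5.96667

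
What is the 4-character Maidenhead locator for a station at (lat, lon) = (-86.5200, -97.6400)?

EA13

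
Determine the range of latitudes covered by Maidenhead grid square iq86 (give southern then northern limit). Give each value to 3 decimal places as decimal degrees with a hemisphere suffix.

76.000° N, 77.000° N

Field I=8, Q=16: +8·20° lon, +16·10° lat → SW at lon -20°, lat 70°.
Square 8, 6: +8·2° lon, +6·1° lat → SW at lon -4°, lat 76°.
Cell spans 2° lon × 1° lat.
south 76.000° N, north 77.000° N.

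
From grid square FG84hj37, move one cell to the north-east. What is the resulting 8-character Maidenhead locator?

Longitude extended square 3; +1 → 4.
Latitude extended square 7; +1 → 8.

FG84hj48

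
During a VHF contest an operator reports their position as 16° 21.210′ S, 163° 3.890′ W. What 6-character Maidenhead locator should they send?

AH83lp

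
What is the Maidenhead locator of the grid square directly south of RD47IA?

RD46ix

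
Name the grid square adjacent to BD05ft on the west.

BD05et

Longitude subsquare f = 5; −1 → 4 = e.
The latitude characters are unchanged.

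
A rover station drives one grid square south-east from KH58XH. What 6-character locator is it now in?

KH68ag

Longitude subsquare x = 23; +1 → 24, wraps to 0 = a, carry into square.
Longitude square 5; +1 → 6.
Latitude subsquare h = 7; −1 → 6 = g.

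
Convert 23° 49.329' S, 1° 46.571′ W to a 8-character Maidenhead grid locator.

IG96ce62

Offset from 180°W / 90°S: lon 178.22382°, lat 66.17785°.
Field: lon ⌊178.22382/20⌋ = 8 → I; lat ⌊66.17785/10⌋ = 6 → G.
Square: lon ⌊18.22382/2⌋ = 9; lat ⌊6.17785/1⌋ = 6.
Subsquare: lon ⌊0.22382/0.0833333⌋ = 2 → c; lat ⌊0.17785/0.0416667⌋ = 4 → e.
Extended square: lon ⌊0.05715/0.00833333⌋ = 6; lat ⌊0.01118/0.00416667⌋ = 2.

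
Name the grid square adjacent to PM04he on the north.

PM04hf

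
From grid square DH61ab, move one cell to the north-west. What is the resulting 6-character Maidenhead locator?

DH51xc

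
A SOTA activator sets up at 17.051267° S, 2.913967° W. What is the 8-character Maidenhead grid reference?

Shift to the Maidenhead origin (180°W, 90°S): lon 177.08603, lat 72.94873.
Field: lon ⌊177.08603/20⌋ = 8 → I; lat ⌊72.94873/10⌋ = 7 → H.
Square: lon ⌊17.08603/2⌋ = 8; lat ⌊2.94873/1⌋ = 2.
Subsquare: lon ⌊1.08603/0.0833333⌋ = 13 → n; lat ⌊0.94873/0.0416667⌋ = 22 → w.
Extended square: lon ⌊0.00270/0.00833333⌋ = 0; lat ⌊0.03207/0.00416667⌋ = 7.

IH82nw07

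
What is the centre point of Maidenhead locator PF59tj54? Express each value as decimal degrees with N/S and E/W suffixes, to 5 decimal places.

Field P=15, F=5: +15·20° lon, +5·10° lat → SW at lon 120°, lat -40°.
Square 5, 9: +5·2° lon, +9·1° lat → SW at lon 130°, lat -31°.
Subsquare t=19, j=9: +19·0.0833333° lon, +9·0.0416667° lat → SW at lon 131.583°, lat -30.625°.
Extended square 5, 4: +5·0.00833333° lon, +4·0.00416667° lat → SW at lon 131.625°, lat -30.6083°.
Cell spans 0.00833333° lon × 0.00416667° lat. Centre is SW corner plus half of each.
latitude 30.60625° S, longitude 131.62917° E.

30.60625° S, 131.62917° E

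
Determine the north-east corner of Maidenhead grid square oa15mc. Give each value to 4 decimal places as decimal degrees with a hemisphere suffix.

84.8750° S, 103.0833° E

Field O=14, A=0: +14·20° lon, +0·10° lat → SW at lon 100°, lat -90°.
Square 1, 5: +1·2° lon, +5·1° lat → SW at lon 102°, lat -85°.
Subsquare m=12, c=2: +12·0.0833333° lon, +2·0.0416667° lat → SW at lon 103°, lat -84.9167°.
Cell spans 0.0833333° lon × 0.0416667° lat. NE corner is SW corner plus one full cell.
latitude 84.8750° S, longitude 103.0833° E.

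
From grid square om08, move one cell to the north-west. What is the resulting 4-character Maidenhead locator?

NM99

Longitude square 0; −1 → -1, wraps to 9, carry into field.
Longitude field O = 14; −1 → 13 = N.
Latitude square 8; +1 → 9.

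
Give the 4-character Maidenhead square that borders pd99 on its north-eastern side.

QE00

Longitude square 9; +1 → 10, wraps to 0, carry into field.
Longitude field P = 15; +1 → 16 = Q.
Latitude square 9; +1 → 10, wraps to 0, carry into field.
Latitude field D = 3; +1 → 4 = E.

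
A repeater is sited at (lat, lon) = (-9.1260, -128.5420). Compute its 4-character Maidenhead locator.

CI50

Shift to the Maidenhead origin (180°W, 90°S): lon 51.46, lat 80.87.
Field: 51.46/20 → 2 → C, 80.87/10 → 8 → I; chars CI.
Square: 11.46/2 → 5, 0.87/1 → 0; chars 50.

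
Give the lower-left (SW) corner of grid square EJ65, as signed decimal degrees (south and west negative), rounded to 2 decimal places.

5.00, -88.00

Field E=4, J=9: +4·20° lon, +9·10° lat → SW at lon -100°, lat 0°.
Square 6, 5: +6·2° lon, +5·1° lat → SW at lon -88°, lat 5°.
latitude 5.00, longitude -88.00.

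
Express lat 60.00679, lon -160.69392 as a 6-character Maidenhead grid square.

AP90pa

Add 180° to longitude and 90° to latitude: 19.3061, 150.0068.
Field (20°×10°, letters A–R): 19.3061/20 → 0 → A, 150.0068/10 → 15 → P; chars AP.
Square (2°×1°, digits 0–9): 19.3061/2 → 9, 0.0068/1 → 0; chars 90.
Subsquare (5′×2.5′, letters a–x): 1.3061/0.0833333 → 15 → p, 0.0068/0.0416667 → 0 → a; chars pa.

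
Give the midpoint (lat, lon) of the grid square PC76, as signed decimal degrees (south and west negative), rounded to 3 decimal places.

-63.500, 135.000

Field P=15, C=2: +15·20° lon, +2·10° lat → SW at lon 120°, lat -70°.
Square 7, 6: +7·2° lon, +6·1° lat → SW at lon 134°, lat -64°.
Cell spans 2° lon × 1° lat. Centre is SW corner plus half of each.
latitude -63.500, longitude 135.000.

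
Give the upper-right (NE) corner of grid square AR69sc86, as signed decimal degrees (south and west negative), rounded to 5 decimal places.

89.11250, -166.42500

Field A=0, R=17: +0·20° lon, +17·10° lat → SW at lon -180°, lat 80°.
Square 6, 9: +6·2° lon, +9·1° lat → SW at lon -168°, lat 89°.
Subsquare s=18, c=2: +18·0.0833333° lon, +2·0.0416667° lat → SW at lon -166.5°, lat 89.0833°.
Extended square 8, 6: +8·0.00833333° lon, +6·0.00416667° lat → SW at lon -166.433°, lat 89.1083°.
Cell spans 0.00833333° lon × 0.00416667° lat. NE corner is SW corner plus one full cell.
latitude 89.11250, longitude -166.42500.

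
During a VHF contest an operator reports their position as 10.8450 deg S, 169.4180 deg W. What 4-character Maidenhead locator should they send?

Add 180° to longitude and 90° to latitude: 10.58, 79.16.
Field: 10.58/20 → 0 → A, 79.16/10 → 7 → H; chars AH.
Square: 10.58/2 → 5, 9.16/1 → 9; chars 59.

AH59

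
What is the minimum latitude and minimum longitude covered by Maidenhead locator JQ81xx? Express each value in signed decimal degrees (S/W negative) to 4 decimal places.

71.9583, 17.9167

Field J=9, Q=16: +9·20° lon, +16·10° lat → SW at lon 0°, lat 70°.
Square 8, 1: +8·2° lon, +1·1° lat → SW at lon 16°, lat 71°.
Subsquare x=23, x=23: +23·0.0833333° lon, +23·0.0416667° lat → SW at lon 17.9167°, lat 71.9583°.
latitude 71.9583, longitude 17.9167.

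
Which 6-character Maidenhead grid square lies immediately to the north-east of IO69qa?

Longitude subsquare q = 16; +1 → 17 = r.
Latitude subsquare a = 0; +1 → 1 = b.

IO69rb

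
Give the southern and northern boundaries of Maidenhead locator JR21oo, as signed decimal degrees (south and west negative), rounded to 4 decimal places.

Field J=9, R=17: +9·20° lon, +17·10° lat → SW at lon 0°, lat 80°.
Square 2, 1: +2·2° lon, +1·1° lat → SW at lon 4°, lat 81°.
Subsquare o=14, o=14: +14·0.0833333° lon, +14·0.0416667° lat → SW at lon 5.16667°, lat 81.5833°.
Cell spans 0.0833333° lon × 0.0416667° lat.
south 81.5833, north 81.6250.

81.5833, 81.6250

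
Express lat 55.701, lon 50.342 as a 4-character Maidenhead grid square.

Add 180° to longitude and 90° to latitude: 230.34, 145.70.
Field: 230.34/20 → 11 → L, 145.70/10 → 14 → O; chars LO.
Square: 10.34/2 → 5, 5.70/1 → 5; chars 55.

LO55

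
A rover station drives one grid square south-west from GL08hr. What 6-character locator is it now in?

Longitude subsquare h = 7; −1 → 6 = g.
Latitude subsquare r = 17; −1 → 16 = q.

GL08gq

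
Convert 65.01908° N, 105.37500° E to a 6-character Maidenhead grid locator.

Add 180° to longitude and 90° to latitude: 285.3750, 155.0191.
Field: lon ⌊285.3750/20⌋ = 14 → O; lat ⌊155.0191/10⌋ = 15 → P.
Square: lon ⌊5.3750/2⌋ = 2; lat ⌊5.0191/1⌋ = 5.
Subsquare: lon ⌊1.3750/0.0833333⌋ = 16 → q; lat ⌊0.0191/0.0416667⌋ = 0 → a.

OP25qa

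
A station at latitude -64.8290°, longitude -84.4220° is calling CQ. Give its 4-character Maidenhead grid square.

EC75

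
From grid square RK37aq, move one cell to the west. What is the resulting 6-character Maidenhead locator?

RK27xq

Longitude subsquare a = 0; −1 → -1, wraps to 23 = x, carry into square.
Longitude square 3; −1 → 2.
The latitude characters are unchanged.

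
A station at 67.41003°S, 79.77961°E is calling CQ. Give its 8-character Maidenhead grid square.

Offset from 180°W / 90°S: lon 259.77961°, lat 22.58997°.
Field: lon ⌊259.77961/20⌋ = 12 → M; lat ⌊22.58997/10⌋ = 2 → C.
Square: lon ⌊19.77961/2⌋ = 9; lat ⌊2.58997/1⌋ = 2.
Subsquare: lon ⌊1.77961/0.0833333⌋ = 21 → v; lat ⌊0.58997/0.0416667⌋ = 14 → o.
Extended square: lon ⌊0.02961/0.00833333⌋ = 3; lat ⌊0.00664/0.00416667⌋ = 1.

MC92vo31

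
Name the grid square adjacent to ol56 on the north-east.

Longitude square 5; +1 → 6.
Latitude square 6; +1 → 7.

OL67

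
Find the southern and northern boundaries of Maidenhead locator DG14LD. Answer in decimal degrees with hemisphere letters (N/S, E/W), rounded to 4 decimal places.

Field D=3, G=6: +3·20° lon, +6·10° lat → SW at lon -120°, lat -30°.
Square 1, 4: +1·2° lon, +4·1° lat → SW at lon -118°, lat -26°.
Subsquare l=11, d=3: +11·0.0833333° lon, +3·0.0416667° lat → SW at lon -117.083°, lat -25.875°.
Cell spans 0.0833333° lon × 0.0416667° lat.
south 25.8750° S, north 25.8333° S.

25.8750° S, 25.8333° S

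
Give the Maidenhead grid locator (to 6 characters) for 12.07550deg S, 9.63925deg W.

IH57ew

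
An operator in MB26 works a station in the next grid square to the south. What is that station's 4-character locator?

Latitude square 6; −1 → 5.
The longitude characters are unchanged.

MB25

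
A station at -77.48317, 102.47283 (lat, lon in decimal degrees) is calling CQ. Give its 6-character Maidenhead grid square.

OB12fm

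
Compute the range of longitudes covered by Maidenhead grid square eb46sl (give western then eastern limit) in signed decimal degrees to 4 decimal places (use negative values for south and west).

-90.5000, -90.4167

Field E=4, B=1: +4·20° lon, +1·10° lat → SW at lon -100°, lat -80°.
Square 4, 6: +4·2° lon, +6·1° lat → SW at lon -92°, lat -74°.
Subsquare s=18, l=11: +18·0.0833333° lon, +11·0.0416667° lat → SW at lon -90.5°, lat -73.5417°.
Cell spans 0.0833333° lon × 0.0416667° lat.
west -90.5000, east -90.4167.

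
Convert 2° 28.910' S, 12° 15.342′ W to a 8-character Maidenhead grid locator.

Shift to the Maidenhead origin (180°W, 90°S): lon 167.74430, lat 87.51817.
Field: 167.74430/20 → 8 → I, 87.51817/10 → 8 → I; chars II.
Square: 7.74430/2 → 3, 7.51817/1 → 7; chars 37.
Subsquare: 1.74430/0.0833333 → 20 → u, 0.51817/0.0416667 → 12 → m; chars um.
Extended square: 0.07763/0.00833333 → 9, 0.01817/0.00416667 → 4; chars 94.

II37um94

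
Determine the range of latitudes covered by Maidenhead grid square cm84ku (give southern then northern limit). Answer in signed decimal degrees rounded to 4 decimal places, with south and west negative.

34.8333, 34.8750

Field C=2, M=12: +2·20° lon, +12·10° lat → SW at lon -140°, lat 30°.
Square 8, 4: +8·2° lon, +4·1° lat → SW at lon -124°, lat 34°.
Subsquare k=10, u=20: +10·0.0833333° lon, +20·0.0416667° lat → SW at lon -123.167°, lat 34.8333°.
Cell spans 0.0833333° lon × 0.0416667° lat.
south 34.8333, north 34.8750.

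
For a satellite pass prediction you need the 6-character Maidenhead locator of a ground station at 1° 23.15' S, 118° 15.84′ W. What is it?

DI08uo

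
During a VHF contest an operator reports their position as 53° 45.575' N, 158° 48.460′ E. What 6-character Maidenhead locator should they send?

Add 180° to longitude and 90° to latitude: 338.8077, 143.7596.
Field: lon ⌊338.8077/20⌋ = 16 → Q; lat ⌊143.7596/10⌋ = 14 → O.
Square: lon ⌊18.8077/2⌋ = 9; lat ⌊3.7596/1⌋ = 3.
Subsquare: lon ⌊0.8077/0.0833333⌋ = 9 → j; lat ⌊0.7596/0.0416667⌋ = 18 → s.

QO93js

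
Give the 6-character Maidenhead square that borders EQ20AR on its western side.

EQ10xr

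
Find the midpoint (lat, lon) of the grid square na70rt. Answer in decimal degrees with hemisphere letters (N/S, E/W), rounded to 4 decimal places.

Field N=13, A=0: +13·20° lon, +0·10° lat → SW at lon 80°, lat -90°.
Square 7, 0: +7·2° lon, +0·1° lat → SW at lon 94°, lat -90°.
Subsquare r=17, t=19: +17·0.0833333° lon, +19·0.0416667° lat → SW at lon 95.4167°, lat -89.2083°.
Cell spans 0.0833333° lon × 0.0416667° lat. Centre is SW corner plus half of each.
latitude 89.1875° S, longitude 95.4583° E.

89.1875° S, 95.4583° E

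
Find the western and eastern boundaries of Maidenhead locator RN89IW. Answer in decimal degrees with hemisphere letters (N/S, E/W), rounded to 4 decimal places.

176.6667° E, 176.7500° E

Field R=17, N=13: +17·20° lon, +13·10° lat → SW at lon 160°, lat 40°.
Square 8, 9: +8·2° lon, +9·1° lat → SW at lon 176°, lat 49°.
Subsquare i=8, w=22: +8·0.0833333° lon, +22·0.0416667° lat → SW at lon 176.667°, lat 49.9167°.
Cell spans 0.0833333° lon × 0.0416667° lat.
west 176.6667° E, east 176.7500° E.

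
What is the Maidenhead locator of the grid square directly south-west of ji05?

II94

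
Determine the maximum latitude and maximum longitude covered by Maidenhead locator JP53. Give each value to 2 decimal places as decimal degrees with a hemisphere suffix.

Field J=9, P=15: +9·20° lon, +15·10° lat → SW at lon 0°, lat 60°.
Square 5, 3: +5·2° lon, +3·1° lat → SW at lon 10°, lat 63°.
Cell spans 2° lon × 1° lat. NE corner is SW corner plus one full cell.
latitude 64.00° N, longitude 12.00° E.

64.00° N, 12.00° E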